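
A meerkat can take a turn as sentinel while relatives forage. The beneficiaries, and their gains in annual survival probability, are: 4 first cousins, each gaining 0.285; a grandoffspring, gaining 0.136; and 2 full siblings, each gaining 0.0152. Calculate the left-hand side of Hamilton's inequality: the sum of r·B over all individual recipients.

0.1917

r to a first cousin = 0.125 (first cousins share one grandparent pair — two paths of length 4: r = 2·(1/2)^4 = 1/8).
r to a grandoffspring = 0.25 (two parent–offspring links: r = (1/2)^2 = 1/4).
r to a full sibling = 0.5 (full sibs share both parents — two paths of length 2: r = 2·(1/2)^2 = 1/2).
Summing one r·B term per recipient: 4·0.125·0.285 + 1·0.25·0.136 + 2·0.5·0.0152 = 0.1917.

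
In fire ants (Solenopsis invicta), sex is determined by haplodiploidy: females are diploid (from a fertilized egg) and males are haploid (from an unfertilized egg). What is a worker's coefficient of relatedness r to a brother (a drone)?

Her haploid brother carries none of their father's genes and a random half of their mother's genome; that half matches the maternal half of her own genome with probability 1/2: r = 1/2 · 1/2 = 1/4.

0.25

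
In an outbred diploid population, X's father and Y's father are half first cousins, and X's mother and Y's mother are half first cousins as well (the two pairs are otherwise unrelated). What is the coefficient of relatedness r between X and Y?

Wright's path rule: contributions from independent ancestry routes add.
X and Y are related in two ways: half second cousins through their fathers (r = 1/64) and half second cousins through their mothers (r = 1/64).
r = 1/64 + 1/64 = 0.03125.

0.03125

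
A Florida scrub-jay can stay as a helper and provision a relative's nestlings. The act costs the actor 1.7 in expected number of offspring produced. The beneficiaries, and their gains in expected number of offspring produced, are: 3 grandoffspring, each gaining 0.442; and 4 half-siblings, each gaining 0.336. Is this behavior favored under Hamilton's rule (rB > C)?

No

Hamilton's rule: the trait is favored when the sum of r·B over every recipient exceeds the actor's cost C.
r to a grandoffspring = 1/4 (two parent–offspring links: r = (1/2)^2 = 1/4).
r to a half-sibling = 0.25 (half-sibs share one parent — one path of length 2: r = (1/2)^2 = 1/4).
Summing one r·B term per recipient: 3·0.25·0.442 + 4·0.25·0.336 = 0.6675.
0.6675 < 1.7: the indirect benefit is less than the cost.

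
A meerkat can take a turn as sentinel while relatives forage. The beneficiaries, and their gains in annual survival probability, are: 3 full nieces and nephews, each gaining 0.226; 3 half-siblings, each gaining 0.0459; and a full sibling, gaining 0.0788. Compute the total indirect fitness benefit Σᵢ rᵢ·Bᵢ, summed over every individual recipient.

0.243325

r to a full niece or nephew = 0.25 (full aunt/uncle↔niece/nephew: two paths of length 3 through the shared grandparent pair: r = 2·(1/2)^3 = 1/4).
r to a half-sibling = 0.25 (half-sibs share one parent — one path of length 2: r = (1/2)^2 = 1/4).
r to a full sibling = 0.5 (full sibs share both parents — two paths of length 2: r = 2·(1/2)^2 = 1/2).
Summing one r·B term per recipient: 3·0.25·0.226 + 3·0.25·0.0459 + 1·0.5·0.0788 = 0.243325.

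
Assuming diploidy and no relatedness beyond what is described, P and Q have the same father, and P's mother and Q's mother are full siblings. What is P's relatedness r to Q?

0.375

Relatedness sums over independent paths through distinct common ancestors.
P and Q are related in two ways: half-sibs through their shared father (r = 1/4) and first cousins through their mothers (r = 1/8).
r = 1/4 + 1/8 = 0.375.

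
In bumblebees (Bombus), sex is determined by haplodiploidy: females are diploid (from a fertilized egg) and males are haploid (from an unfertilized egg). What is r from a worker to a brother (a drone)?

0.25

Her haploid brother carries none of their father's genes and a random half of their mother's genome; that half matches the maternal half of her own genome with probability 1/2: r = 1/2 · 1/2 = 1/4.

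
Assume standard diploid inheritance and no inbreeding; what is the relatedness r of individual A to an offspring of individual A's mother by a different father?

Each parent–offspring link contributes a factor of 1/2, and independent paths through distinct common ancestors add.
Half-sibs share one parent — one path of length 2: r = (1/2)^2 = 1/4.

0.25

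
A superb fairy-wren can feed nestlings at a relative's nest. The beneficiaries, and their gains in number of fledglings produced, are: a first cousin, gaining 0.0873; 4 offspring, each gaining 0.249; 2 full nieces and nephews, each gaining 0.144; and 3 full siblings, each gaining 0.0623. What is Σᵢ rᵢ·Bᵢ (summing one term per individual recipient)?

0.6743625

r to a first cousin = 1/8 (first cousins share one grandparent pair — two paths of length 4: r = 2·(1/2)^4 = 1/8).
r to an offspring = 1/2 (one parent–offspring link: r = (1/2)^1 = 1/2).
r to a full niece or nephew = 1/4 (full aunt/uncle↔niece/nephew: two paths of length 3 through the shared grandparent pair: r = 2·(1/2)^3 = 1/4).
r to a full sibling = 0.5 (full sibs share both parents — two paths of length 2: r = 2·(1/2)^2 = 1/2).
Summing one r·B term per recipient: 1·0.125·0.0873 + 4·0.5·0.249 + 2·0.25·0.144 + 3·0.5·0.0623 = 0.6743625.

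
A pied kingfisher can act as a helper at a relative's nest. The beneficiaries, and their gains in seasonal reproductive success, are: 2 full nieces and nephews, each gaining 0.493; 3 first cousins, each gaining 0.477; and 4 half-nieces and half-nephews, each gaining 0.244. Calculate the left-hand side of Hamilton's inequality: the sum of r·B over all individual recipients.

0.547375

r to a full niece or nephew = 1/4 (full aunt/uncle↔niece/nephew: two paths of length 3 through the shared grandparent pair: r = 2·(1/2)^3 = 1/4).
r to a first cousin = 0.125 (first cousins share one grandparent pair — two paths of length 4: r = 2·(1/2)^4 = 1/8).
r to a half-niece or half-nephew = 0.125 (half-aunt/uncle↔niece/nephew: one path of length 3: r = (1/2)^3 = 1/8).
Summing one r·B term per recipient: 2·0.25·0.493 + 3·0.125·0.477 + 4·0.125·0.244 = 0.547375.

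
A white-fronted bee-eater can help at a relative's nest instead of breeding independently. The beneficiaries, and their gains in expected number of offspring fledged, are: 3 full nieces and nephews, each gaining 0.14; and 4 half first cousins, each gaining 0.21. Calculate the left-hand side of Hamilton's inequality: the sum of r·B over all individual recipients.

r to a full niece or nephew = 0.25 (full aunt/uncle↔niece/nephew: two paths of length 3 through the shared grandparent pair: r = 2·(1/2)^3 = 1/4).
r to a half first cousin = 1/16 (half first cousins share one grandparent — one path of length 4: r = (1/2)^4 = 1/16).
Summing one r·B term per recipient: 3·0.25·0.14 + 4·0.0625·0.21 = 0.1575.

0.1575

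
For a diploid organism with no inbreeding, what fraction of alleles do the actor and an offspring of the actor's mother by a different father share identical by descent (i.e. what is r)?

0.25

Each parent–offspring link contributes a factor of 1/2, and independent paths through distinct common ancestors add.
Half-sibs share one parent — one path of length 2: r = (1/2)^2 = 1/4.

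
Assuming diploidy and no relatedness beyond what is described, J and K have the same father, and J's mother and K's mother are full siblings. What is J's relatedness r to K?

Independent pedigree routes through distinct common ancestors add.
J and K are related in two ways: half-sibs through their shared father (r = 1/4) and first cousins through their mothers (r = 1/8).
r = 1/4 + 1/8 = 0.375.

0.375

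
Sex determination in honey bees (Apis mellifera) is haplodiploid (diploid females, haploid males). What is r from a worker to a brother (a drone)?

0.25

Her haploid brother carries none of their father's genes and a random half of their mother's genome; that half matches the maternal half of her own genome with probability 1/2: r = 1/2 · 1/2 = 1/4.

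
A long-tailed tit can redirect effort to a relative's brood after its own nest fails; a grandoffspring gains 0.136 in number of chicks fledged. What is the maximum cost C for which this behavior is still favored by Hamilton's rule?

0.034

r to a grandoffspring = 0.25 (two parent–offspring links: r = (1/2)^2 = 1/4).
Hamilton's rule: n·r·B > C, so the trait is favored while C < n·r·B = 1·0.25·0.136 = 0.034.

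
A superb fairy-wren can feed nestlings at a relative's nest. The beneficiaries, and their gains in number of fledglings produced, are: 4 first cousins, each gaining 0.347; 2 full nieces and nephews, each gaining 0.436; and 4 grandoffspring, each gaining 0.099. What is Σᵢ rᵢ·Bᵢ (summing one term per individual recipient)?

r to a first cousin = 0.125 (first cousins share one grandparent pair — two paths of length 4: r = 2·(1/2)^4 = 1/8).
r to a full niece or nephew = 0.25 (full aunt/uncle↔niece/nephew: two paths of length 3 through the shared grandparent pair: r = 2·(1/2)^3 = 1/4).
r to a grandoffspring = 1/4 (two parent–offspring links: r = (1/2)^2 = 1/4).
Summing one r·B term per recipient: 4·0.125·0.347 + 2·0.25·0.436 + 4·0.25·0.099 = 0.4905.

0.4905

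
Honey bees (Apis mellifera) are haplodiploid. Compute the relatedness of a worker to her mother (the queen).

One meiotic link between diploid queen and diploid daughter: r = 1/2.

0.5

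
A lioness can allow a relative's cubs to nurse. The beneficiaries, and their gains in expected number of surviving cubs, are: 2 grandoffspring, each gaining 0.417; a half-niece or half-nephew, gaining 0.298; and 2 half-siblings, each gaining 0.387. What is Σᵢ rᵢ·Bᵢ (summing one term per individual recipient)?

r to a grandoffspring = 0.25 (two parent–offspring links: r = (1/2)^2 = 1/4).
r to a half-niece or half-nephew = 0.125 (half-aunt/uncle↔niece/nephew: one path of length 3: r = (1/2)^3 = 1/8).
r to a half-sibling = 0.25 (half-sibs share one parent — one path of length 2: r = (1/2)^2 = 1/4).
Summing one r·B term per recipient: 2·0.25·0.417 + 1·0.125·0.298 + 2·0.25·0.387 = 0.43925.

0.43925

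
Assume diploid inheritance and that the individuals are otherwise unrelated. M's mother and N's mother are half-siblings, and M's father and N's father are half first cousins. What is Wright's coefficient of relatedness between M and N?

0.078125

With two independent routes of shared ancestry, r is the sum of the two contributions.
M and N are related in two ways: half first cousins through their mothers (r = 1/16) and half second cousins through their fathers (r = 1/64).
r = 1/16 + 1/64 = 5/64 = 0.078125.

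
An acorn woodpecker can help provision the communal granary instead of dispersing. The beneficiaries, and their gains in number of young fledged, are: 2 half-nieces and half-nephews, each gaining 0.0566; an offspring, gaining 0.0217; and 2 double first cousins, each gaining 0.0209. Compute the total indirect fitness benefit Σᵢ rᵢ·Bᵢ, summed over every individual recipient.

r to a half-niece or half-nephew = 1/8 (half-aunt/uncle↔niece/nephew: one path of length 3: r = (1/2)^3 = 1/8).
r to an offspring = 0.5 (one parent–offspring link: r = (1/2)^1 = 1/2).
r to a double first cousin = 0.25 (double first cousins share both grandparent pairs — four paths of length 4: r = 4·(1/2)^4 = 1/4).
Summing one r·B term per recipient: 2·0.125·0.0566 + 1·0.5·0.0217 + 2·0.25·0.0209 = 0.03545.

0.03545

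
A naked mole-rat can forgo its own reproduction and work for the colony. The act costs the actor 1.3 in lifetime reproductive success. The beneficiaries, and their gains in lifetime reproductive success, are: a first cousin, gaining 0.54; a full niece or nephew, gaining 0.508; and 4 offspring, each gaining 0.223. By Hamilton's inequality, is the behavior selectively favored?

Hamilton's rule: the trait is favored when the sum of r·B over every recipient exceeds the actor's cost C.
r to a first cousin = 0.125 (first cousins share one grandparent pair — two paths of length 4: r = 2·(1/2)^4 = 1/8).
r to a full niece or nephew = 0.25 (full aunt/uncle↔niece/nephew: two paths of length 3 through the shared grandparent pair: r = 2·(1/2)^3 = 1/4).
r to an offspring = 0.5 (one parent–offspring link: r = (1/2)^1 = 1/2).
Summing one r·B term per recipient: 1·0.125·0.54 + 1·0.25·0.508 + 4·0.5·0.223 = 0.6405.
0.6405 < 1.3: the indirect benefit is less than the cost.

No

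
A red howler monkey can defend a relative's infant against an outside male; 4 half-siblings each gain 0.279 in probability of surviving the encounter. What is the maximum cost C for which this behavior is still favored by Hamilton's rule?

0.279

r to a half-sibling = 0.25 (half-sibs share one parent — one path of length 2: r = (1/2)^2 = 1/4).
Hamilton's rule: n·r·B > C, so the trait is favored while C < n·r·B = 4·0.25·0.279 = 0.279.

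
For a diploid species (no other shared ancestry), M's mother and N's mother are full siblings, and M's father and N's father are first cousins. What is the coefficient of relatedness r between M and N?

0.15625

Wright's path rule: contributions from independent ancestry routes add.
M and N are related in two ways: first cousins through their mothers (r = 1/8) and second cousins through their fathers (r = 1/32).
r = 1/8 + 1/32 = 5/32 = 0.15625.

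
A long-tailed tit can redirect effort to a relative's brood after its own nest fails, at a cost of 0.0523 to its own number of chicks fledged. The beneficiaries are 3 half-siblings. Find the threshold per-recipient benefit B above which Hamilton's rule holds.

0.0697

r to a half-sibling = 0.25 (half-sibs share one parent — one path of length 2: r = (1/2)^2 = 1/4).
Hamilton's rule with n recipients of equal r: n·r·B > C, so B > C/(n·r) = 0.0523/(3·0.25) = 0.0697.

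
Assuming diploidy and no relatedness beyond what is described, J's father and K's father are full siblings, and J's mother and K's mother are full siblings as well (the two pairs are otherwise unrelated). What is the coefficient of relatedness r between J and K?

0.25

Relatedness sums over independent paths through distinct common ancestors.
J and K are related in two ways: first cousins through their fathers (r = 1/8) and first cousins through their mothers (r = 1/8) — i.e. double first cousins.
r = 1/8 + 1/8 = 0.25.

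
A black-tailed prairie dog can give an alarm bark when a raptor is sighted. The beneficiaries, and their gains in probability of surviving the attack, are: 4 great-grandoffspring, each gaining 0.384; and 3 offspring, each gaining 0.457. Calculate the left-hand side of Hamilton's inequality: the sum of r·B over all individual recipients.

r to a great-grandoffspring = 1/8 (three parent–offspring links: r = (1/2)^3 = 1/8).
r to an offspring = 1/2 (one parent–offspring link: r = (1/2)^1 = 1/2).
Summing one r·B term per recipient: 4·0.125·0.384 + 3·0.5·0.457 = 0.8775.

0.8775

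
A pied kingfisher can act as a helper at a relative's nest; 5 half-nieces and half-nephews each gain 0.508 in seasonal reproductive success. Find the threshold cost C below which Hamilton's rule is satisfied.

0.3175

r to a half-niece or half-nephew = 1/8 (half-aunt/uncle↔niece/nephew: one path of length 3: r = (1/2)^3 = 1/8).
Hamilton's rule: n·r·B > C, so the trait is favored while C < n·r·B = 5·0.125·0.508 = 0.3175.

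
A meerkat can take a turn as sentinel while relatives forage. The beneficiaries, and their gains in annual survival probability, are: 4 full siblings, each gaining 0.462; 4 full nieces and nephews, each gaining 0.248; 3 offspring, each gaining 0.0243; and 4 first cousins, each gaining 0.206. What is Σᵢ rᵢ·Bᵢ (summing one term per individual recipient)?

1.31145

r to a full sibling = 1/2 (full sibs share both parents — two paths of length 2: r = 2·(1/2)^2 = 1/2).
r to a full niece or nephew = 0.25 (full aunt/uncle↔niece/nephew: two paths of length 3 through the shared grandparent pair: r = 2·(1/2)^3 = 1/4).
r to an offspring = 1/2 (one parent–offspring link: r = (1/2)^1 = 1/2).
r to a first cousin = 0.125 (first cousins share one grandparent pair — two paths of length 4: r = 2·(1/2)^4 = 1/8).
Summing one r·B term per recipient: 4·0.5·0.462 + 4·0.25·0.248 + 3·0.5·0.0243 + 4·0.125·0.206 = 1.31145.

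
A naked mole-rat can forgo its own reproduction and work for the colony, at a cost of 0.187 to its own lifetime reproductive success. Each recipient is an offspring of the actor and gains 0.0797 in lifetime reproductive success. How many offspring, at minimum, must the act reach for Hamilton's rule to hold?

5

r to an offspring = 1/2 (one parent–offspring link: r = (1/2)^1 = 1/2).
Hamilton's rule: n·r·B > C  ⇒  n > C/(r·B) = 0.187/(0.5·0.0797) = 4.693.
The smallest integer exceeding 4.693 is 5.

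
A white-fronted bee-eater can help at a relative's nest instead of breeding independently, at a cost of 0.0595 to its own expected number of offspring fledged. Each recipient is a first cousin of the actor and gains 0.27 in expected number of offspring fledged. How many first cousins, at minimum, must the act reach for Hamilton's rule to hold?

2

r to a first cousin = 1/8 (first cousins share one grandparent pair — two paths of length 4: r = 2·(1/2)^4 = 1/8).
Hamilton's rule: n·r·B > C  ⇒  n > C/(r·B) = 0.0595/(0.125·0.27) = 1.763.
The smallest integer exceeding 1.763 is 2.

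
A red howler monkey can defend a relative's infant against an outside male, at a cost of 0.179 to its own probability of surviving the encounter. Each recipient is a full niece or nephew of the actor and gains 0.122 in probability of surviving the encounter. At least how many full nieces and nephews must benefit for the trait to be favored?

6

r to a full niece or nephew = 0.25 (full aunt/uncle↔niece/nephew: two paths of length 3 through the shared grandparent pair: r = 2·(1/2)^3 = 1/4).
Hamilton's rule: n·r·B > C  ⇒  n > C/(r·B) = 0.179/(0.25·0.122) = 5.869.
The smallest integer exceeding 5.869 is 6.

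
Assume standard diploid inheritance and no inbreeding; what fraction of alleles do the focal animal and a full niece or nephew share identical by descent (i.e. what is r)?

0.25

Each parent–offspring link contributes a factor of 1/2, and independent paths through distinct common ancestors add.
Full aunt/uncle↔niece/nephew: two paths of length 3 through the shared grandparent pair: r = 2·(1/2)^3 = 1/4.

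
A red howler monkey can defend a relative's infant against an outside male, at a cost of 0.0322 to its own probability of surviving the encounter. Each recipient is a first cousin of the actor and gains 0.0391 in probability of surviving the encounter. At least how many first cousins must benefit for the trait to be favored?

7

r to a first cousin = 0.125 (first cousins share one grandparent pair — two paths of length 4: r = 2·(1/2)^4 = 1/8).
Hamilton's rule: n·r·B > C  ⇒  n > C/(r·B) = 0.0322/(0.125·0.0391) = 6.588.
The smallest integer exceeding 6.588 is 7.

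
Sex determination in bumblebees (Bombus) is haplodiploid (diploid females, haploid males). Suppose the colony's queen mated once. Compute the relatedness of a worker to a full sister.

Haplodiploid full sisters inherit their father's entire haploid genome identically (contributing 1/2) and on average half of their mother's contribution (1/2 · 1/2 = 1/4); r = 1/2 + 1/4 = 3/4.

0.75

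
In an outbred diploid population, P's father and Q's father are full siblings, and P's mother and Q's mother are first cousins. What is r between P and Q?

With two independent routes of shared ancestry, r is the sum of the two contributions.
P and Q are related in two ways: first cousins through their fathers (r = 1/8) and second cousins through their mothers (r = 1/32).
r = 1/8 + 1/32 = 5/32 = 0.15625.

0.15625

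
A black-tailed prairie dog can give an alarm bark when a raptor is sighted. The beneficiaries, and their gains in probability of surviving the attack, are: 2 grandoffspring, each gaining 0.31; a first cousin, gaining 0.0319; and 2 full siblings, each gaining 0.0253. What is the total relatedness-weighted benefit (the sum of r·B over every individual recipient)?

r to a grandoffspring = 1/4 (two parent–offspring links: r = (1/2)^2 = 1/4).
r to a first cousin = 1/8 (first cousins share one grandparent pair — two paths of length 4: r = 2·(1/2)^4 = 1/8).
r to a full sibling = 0.5 (full sibs share both parents — two paths of length 2: r = 2·(1/2)^2 = 1/2).
Summing one r·B term per recipient: 2·0.25·0.31 + 1·0.125·0.0319 + 2·0.5·0.0253 = 0.1842875.

0.1842875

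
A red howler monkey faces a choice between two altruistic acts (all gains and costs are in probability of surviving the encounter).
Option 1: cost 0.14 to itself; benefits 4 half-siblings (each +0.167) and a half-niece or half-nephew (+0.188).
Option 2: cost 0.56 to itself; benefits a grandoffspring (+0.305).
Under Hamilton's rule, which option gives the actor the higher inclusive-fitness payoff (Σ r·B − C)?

Option 1: r to a half-sibling = 0.25.
Option 1: r to a half-niece or half-nephew = 0.125.
Option 1: Σ r·B − C = (4·0.25·0.167 + 1·0.125·0.188) − 0.14 = 0.0505.
Option 2: r to a grandoffspring = 0.25.
Option 2: Σ r·B − C = (1·0.25·0.305) − 0.56 = -0.48375.
Option 1 has the higher net inclusive-fitness payoff.

Option 1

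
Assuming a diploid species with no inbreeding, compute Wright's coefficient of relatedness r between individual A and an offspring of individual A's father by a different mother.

0.25

Each parent–offspring link contributes a factor of 1/2, and independent paths through distinct common ancestors add.
Half-sibs share one parent — one path of length 2: r = (1/2)^2 = 1/4.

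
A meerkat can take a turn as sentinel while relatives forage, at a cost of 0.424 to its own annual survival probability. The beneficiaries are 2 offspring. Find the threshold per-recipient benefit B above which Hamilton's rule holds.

r to an offspring = 1/2 (one parent–offspring link: r = (1/2)^1 = 1/2).
Hamilton's rule with n recipients of equal r: n·r·B > C, so B > C/(n·r) = 0.424/(2·0.5) = 0.424.

0.424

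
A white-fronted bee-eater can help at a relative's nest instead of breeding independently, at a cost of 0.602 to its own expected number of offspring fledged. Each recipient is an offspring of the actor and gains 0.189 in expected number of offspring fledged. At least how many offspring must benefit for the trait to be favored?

7

r to an offspring = 1/2 (one parent–offspring link: r = (1/2)^1 = 1/2).
Hamilton's rule: n·r·B > C  ⇒  n > C/(r·B) = 0.602/(0.5·0.189) = 6.37.
The smallest integer exceeding 6.37 is 7.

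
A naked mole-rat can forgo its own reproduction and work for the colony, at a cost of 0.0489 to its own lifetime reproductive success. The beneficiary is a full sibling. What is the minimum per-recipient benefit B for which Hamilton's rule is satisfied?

r to a full sibling = 1/2 (full sibs share both parents — two paths of length 2: r = 2·(1/2)^2 = 1/2).
Hamilton's rule with n recipients of equal r: n·r·B > C, so B > C/(n·r) = 0.0489/(1·0.5) = 0.0978.

0.0978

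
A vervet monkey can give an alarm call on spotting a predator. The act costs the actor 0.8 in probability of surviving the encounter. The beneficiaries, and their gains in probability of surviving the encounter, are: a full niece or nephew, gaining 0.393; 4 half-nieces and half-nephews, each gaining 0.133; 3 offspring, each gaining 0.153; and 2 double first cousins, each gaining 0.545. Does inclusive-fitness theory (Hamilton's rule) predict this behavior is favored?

Hamilton's rule: the trait is favored when the sum of r·B over every recipient exceeds the actor's cost C.
r to a full niece or nephew = 0.25 (full aunt/uncle↔niece/nephew: two paths of length 3 through the shared grandparent pair: r = 2·(1/2)^3 = 1/4).
r to a half-niece or half-nephew = 1/8 (half-aunt/uncle↔niece/nephew: one path of length 3: r = (1/2)^3 = 1/8).
r to an offspring = 0.5 (one parent–offspring link: r = (1/2)^1 = 1/2).
r to a double first cousin = 1/4 (double first cousins share both grandparent pairs — four paths of length 4: r = 4·(1/2)^4 = 1/4).
Summing one r·B term per recipient: 1·0.25·0.393 + 4·0.125·0.133 + 3·0.5·0.153 + 2·0.25·0.545 = 0.66675.
0.66675 < 0.8: the indirect benefit is less than the cost.

No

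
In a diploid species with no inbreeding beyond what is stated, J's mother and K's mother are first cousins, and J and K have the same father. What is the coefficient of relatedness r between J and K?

Relatedness sums over independent paths through distinct common ancestors.
J and K are related in two ways: second cousins through their mothers (r = 1/32) and half-sibs through their shared father (r = 1/4).
r = 1/32 + 1/4 = 9/32 = 0.28125.

0.28125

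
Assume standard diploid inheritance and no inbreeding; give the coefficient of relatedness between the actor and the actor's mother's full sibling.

Each parent–offspring link contributes a factor of 1/2, and independent paths through distinct common ancestors add.
Full aunt/uncle↔niece/nephew: two paths of length 3 through the shared grandparent pair: r = 2·(1/2)^3 = 1/4.

0.25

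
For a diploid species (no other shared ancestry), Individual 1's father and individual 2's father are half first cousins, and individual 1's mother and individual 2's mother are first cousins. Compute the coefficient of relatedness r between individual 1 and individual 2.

0.046875

With two independent routes of shared ancestry, r is the sum of the two contributions.
Individual 1 and individual 2 are related in two ways: half second cousins through their fathers (r = 1/64) and second cousins through their mothers (r = 1/32).
r = 1/64 + 1/32 = 0.046875.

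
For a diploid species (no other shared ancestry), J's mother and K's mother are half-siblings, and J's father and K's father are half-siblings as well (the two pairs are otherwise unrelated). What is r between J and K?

Wright's path rule: contributions from independent ancestry routes add.
J and K are related in two ways: half first cousins through their mothers (r = 1/16) and half first cousins through their fathers (r = 1/16).
r = 1/16 + 1/16 = 1/8 = 0.125.

0.125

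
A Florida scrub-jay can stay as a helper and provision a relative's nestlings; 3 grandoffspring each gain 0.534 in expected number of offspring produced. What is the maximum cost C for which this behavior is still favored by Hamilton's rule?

0.4005

r to a grandoffspring = 1/4 (two parent–offspring links: r = (1/2)^2 = 1/4).
Hamilton's rule: n·r·B > C, so the trait is favored while C < n·r·B = 3·0.25·0.534 = 0.4005.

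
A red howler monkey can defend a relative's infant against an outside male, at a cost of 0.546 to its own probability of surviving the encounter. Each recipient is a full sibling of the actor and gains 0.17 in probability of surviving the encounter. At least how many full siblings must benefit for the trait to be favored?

7

r to a full sibling = 0.5 (full sibs share both parents — two paths of length 2: r = 2·(1/2)^2 = 1/2).
Hamilton's rule: n·r·B > C  ⇒  n > C/(r·B) = 0.546/(0.5·0.17) = 6.424.
The smallest integer exceeding 6.424 is 7.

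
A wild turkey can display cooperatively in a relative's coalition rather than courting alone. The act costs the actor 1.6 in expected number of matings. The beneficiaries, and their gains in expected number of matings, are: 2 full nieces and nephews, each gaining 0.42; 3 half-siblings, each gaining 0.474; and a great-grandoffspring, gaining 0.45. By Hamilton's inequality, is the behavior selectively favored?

No

Hamilton's rule: the trait is favored when the sum of r·B over every recipient exceeds the actor's cost C.
r to a full niece or nephew = 1/4 (full aunt/uncle↔niece/nephew: two paths of length 3 through the shared grandparent pair: r = 2·(1/2)^3 = 1/4).
r to a half-sibling = 1/4 (half-sibs share one parent — one path of length 2: r = (1/2)^2 = 1/4).
r to a great-grandoffspring = 0.125 (three parent–offspring links: r = (1/2)^3 = 1/8).
Summing one r·B term per recipient: 2·0.25·0.42 + 3·0.25·0.474 + 1·0.125·0.45 = 0.62175.
0.62175 < 1.6: the indirect benefit is less than the cost.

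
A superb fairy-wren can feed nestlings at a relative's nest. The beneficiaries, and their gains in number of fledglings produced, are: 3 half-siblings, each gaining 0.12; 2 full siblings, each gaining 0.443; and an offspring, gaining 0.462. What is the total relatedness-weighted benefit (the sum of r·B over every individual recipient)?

r to a half-sibling = 0.25 (half-sibs share one parent — one path of length 2: r = (1/2)^2 = 1/4).
r to a full sibling = 0.5 (full sibs share both parents — two paths of length 2: r = 2·(1/2)^2 = 1/2).
r to an offspring = 1/2 (one parent–offspring link: r = (1/2)^1 = 1/2).
Summing one r·B term per recipient: 3·0.25·0.12 + 2·0.5·0.443 + 1·0.5·0.462 = 0.764.

0.764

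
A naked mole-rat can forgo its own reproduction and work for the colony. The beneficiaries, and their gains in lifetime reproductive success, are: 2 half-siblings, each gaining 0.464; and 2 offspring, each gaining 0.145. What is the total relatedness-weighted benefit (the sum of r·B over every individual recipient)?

0.377

r to a half-sibling = 1/4 (half-sibs share one parent — one path of length 2: r = (1/2)^2 = 1/4).
r to an offspring = 1/2 (one parent–offspring link: r = (1/2)^1 = 1/2).
Summing one r·B term per recipient: 2·0.25·0.464 + 2·0.5·0.145 = 0.377.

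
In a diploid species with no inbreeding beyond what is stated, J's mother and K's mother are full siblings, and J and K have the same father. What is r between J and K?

0.375

With two independent routes of shared ancestry, r is the sum of the two contributions.
J and K are related in two ways: first cousins through their mothers (r = 1/8) and half-sibs through their shared father (r = 1/4).
r = 1/8 + 1/4 = 0.375.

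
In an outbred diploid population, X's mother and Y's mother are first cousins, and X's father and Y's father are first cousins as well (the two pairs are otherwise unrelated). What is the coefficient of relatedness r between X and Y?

0.0625

With two independent routes of shared ancestry, r is the sum of the two contributions.
X and Y are related in two ways: second cousins through their mothers (r = 1/32) and second cousins through their fathers (r = 1/32).
r = 1/32 + 1/32 = 0.0625.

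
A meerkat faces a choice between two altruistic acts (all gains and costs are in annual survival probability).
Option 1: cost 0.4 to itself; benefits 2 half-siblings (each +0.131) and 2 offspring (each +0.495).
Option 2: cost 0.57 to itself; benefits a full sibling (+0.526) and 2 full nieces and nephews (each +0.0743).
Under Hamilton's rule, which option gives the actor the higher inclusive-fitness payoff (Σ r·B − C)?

Option 1: r to a half-sibling = 0.25.
Option 1: r to an offspring = 0.5.
Option 1: Σ r·B − C = (2·0.25·0.131 + 2·0.5·0.495) − 0.4 = 0.1605.
Option 2: r to a full sibling = 0.5.
Option 2: r to a full niece or nephew = 0.25.
Option 2: Σ r·B − C = (1·0.5·0.526 + 2·0.25·0.0743) − 0.57 = -0.26985.
Option 1 has the higher net inclusive-fitness payoff.

Option 1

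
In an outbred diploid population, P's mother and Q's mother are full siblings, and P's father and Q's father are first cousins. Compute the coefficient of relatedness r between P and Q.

Independent pedigree routes through distinct common ancestors add.
P and Q are related in two ways: first cousins through their mothers (r = 1/8) and second cousins through their fathers (r = 1/32).
r = 1/8 + 1/32 = 0.15625.

0.15625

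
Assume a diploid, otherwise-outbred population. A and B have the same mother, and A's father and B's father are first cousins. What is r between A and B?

0.28125

Wright's path rule: contributions from independent ancestry routes add.
A and B are related in two ways: half-sibs through their shared mother (r = 1/4) and second cousins through their fathers (r = 1/32).
r = 1/4 + 1/32 = 0.28125.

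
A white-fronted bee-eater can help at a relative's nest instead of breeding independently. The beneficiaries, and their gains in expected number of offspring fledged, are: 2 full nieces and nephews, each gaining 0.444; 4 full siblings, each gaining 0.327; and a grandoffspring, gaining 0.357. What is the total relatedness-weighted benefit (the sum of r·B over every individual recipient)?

0.96525

r to a full niece or nephew = 0.25 (full aunt/uncle↔niece/nephew: two paths of length 3 through the shared grandparent pair: r = 2·(1/2)^3 = 1/4).
r to a full sibling = 0.5 (full sibs share both parents — two paths of length 2: r = 2·(1/2)^2 = 1/2).
r to a grandoffspring = 0.25 (two parent–offspring links: r = (1/2)^2 = 1/4).
Summing one r·B term per recipient: 2·0.25·0.444 + 4·0.5·0.327 + 1·0.25·0.357 = 0.96525.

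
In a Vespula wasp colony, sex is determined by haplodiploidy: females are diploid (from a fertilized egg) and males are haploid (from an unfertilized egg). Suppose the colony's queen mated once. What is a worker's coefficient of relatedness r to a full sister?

Haplodiploid full sisters inherit their father's entire haploid genome identically (contributing 1/2) and on average half of their mother's contribution (1/2 · 1/2 = 1/4); r = 1/2 + 1/4 = 3/4.

0.75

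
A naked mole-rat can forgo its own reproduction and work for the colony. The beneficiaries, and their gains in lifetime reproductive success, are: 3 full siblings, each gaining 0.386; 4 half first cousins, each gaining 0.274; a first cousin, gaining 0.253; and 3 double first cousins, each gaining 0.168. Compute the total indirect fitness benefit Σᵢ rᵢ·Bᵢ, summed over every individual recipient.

r to a full sibling = 1/2 (full sibs share both parents — two paths of length 2: r = 2·(1/2)^2 = 1/2).
r to a half first cousin = 1/16 (half first cousins share one grandparent — one path of length 4: r = (1/2)^4 = 1/16).
r to a first cousin = 0.125 (first cousins share one grandparent pair — two paths of length 4: r = 2·(1/2)^4 = 1/8).
r to a double first cousin = 0.25 (double first cousins share both grandparent pairs — four paths of length 4: r = 4·(1/2)^4 = 1/4).
Summing one r·B term per recipient: 3·0.5·0.386 + 4·0.0625·0.274 + 1·0.125·0.253 + 3·0.25·0.168 = 0.805125.

0.805125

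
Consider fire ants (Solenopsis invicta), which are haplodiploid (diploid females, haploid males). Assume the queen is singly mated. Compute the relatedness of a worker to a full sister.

0.75

Haplodiploid full sisters inherit their father's entire haploid genome identically (contributing 1/2) and on average half of their mother's contribution (1/2 · 1/2 = 1/4); r = 1/2 + 1/4 = 3/4.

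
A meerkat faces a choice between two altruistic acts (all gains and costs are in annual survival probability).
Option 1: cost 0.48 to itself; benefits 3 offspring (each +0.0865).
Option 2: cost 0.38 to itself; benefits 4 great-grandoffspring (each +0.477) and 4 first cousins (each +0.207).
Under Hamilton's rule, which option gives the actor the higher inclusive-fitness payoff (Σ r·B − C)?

Option 1: r to an offspring = 0.5.
Option 1: Σ r·B − C = (3·0.5·0.0865) − 0.48 = -0.35025.
Option 2: r to a great-grandoffspring = 0.125.
Option 2: r to a first cousin = 0.125.
Option 2: Σ r·B − C = (4·0.125·0.477 + 4·0.125·0.207) − 0.38 = -0.038.
Option 2 has the higher net inclusive-fitness payoff.

Option 2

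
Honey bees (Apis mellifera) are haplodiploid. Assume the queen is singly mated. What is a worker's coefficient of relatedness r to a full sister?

Haplodiploid full sisters inherit their father's entire haploid genome identically (contributing 1/2) and on average half of their mother's contribution (1/2 · 1/2 = 1/4); r = 1/2 + 1/4 = 3/4.

0.75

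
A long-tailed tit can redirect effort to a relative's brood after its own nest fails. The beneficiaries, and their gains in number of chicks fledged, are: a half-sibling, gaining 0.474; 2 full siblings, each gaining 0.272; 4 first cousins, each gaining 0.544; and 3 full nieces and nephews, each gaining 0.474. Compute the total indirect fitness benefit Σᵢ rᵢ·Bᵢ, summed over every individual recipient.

1.018

r to a half-sibling = 1/4 (half-sibs share one parent — one path of length 2: r = (1/2)^2 = 1/4).
r to a full sibling = 0.5 (full sibs share both parents — two paths of length 2: r = 2·(1/2)^2 = 1/2).
r to a first cousin = 1/8 (first cousins share one grandparent pair — two paths of length 4: r = 2·(1/2)^4 = 1/8).
r to a full niece or nephew = 1/4 (full aunt/uncle↔niece/nephew: two paths of length 3 through the shared grandparent pair: r = 2·(1/2)^3 = 1/4).
Summing one r·B term per recipient: 1·0.25·0.474 + 2·0.5·0.272 + 4·0.125·0.544 + 3·0.25·0.474 = 1.018.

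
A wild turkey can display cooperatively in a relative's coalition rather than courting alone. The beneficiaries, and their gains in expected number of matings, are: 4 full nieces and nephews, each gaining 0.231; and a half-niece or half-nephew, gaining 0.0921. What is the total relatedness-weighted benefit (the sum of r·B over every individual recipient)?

0.2425125

r to a full niece or nephew = 1/4 (full aunt/uncle↔niece/nephew: two paths of length 3 through the shared grandparent pair: r = 2·(1/2)^3 = 1/4).
r to a half-niece or half-nephew = 0.125 (half-aunt/uncle↔niece/nephew: one path of length 3: r = (1/2)^3 = 1/8).
Summing one r·B term per recipient: 4·0.25·0.231 + 1·0.125·0.0921 = 0.2425125.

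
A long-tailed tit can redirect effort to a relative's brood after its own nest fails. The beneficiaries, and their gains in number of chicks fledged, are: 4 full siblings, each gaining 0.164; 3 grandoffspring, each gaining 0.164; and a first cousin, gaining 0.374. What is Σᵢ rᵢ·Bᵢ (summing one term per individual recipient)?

r to a full sibling = 1/2 (full sibs share both parents — two paths of length 2: r = 2·(1/2)^2 = 1/2).
r to a grandoffspring = 0.25 (two parent–offspring links: r = (1/2)^2 = 1/4).
r to a first cousin = 1/8 (first cousins share one grandparent pair — two paths of length 4: r = 2·(1/2)^4 = 1/8).
Summing one r·B term per recipient: 4·0.5·0.164 + 3·0.25·0.164 + 1·0.125·0.374 = 0.49775.

0.49775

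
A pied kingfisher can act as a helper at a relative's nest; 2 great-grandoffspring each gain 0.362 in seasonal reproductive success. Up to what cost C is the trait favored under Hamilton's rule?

r to a great-grandoffspring = 1/8 (three parent–offspring links: r = (1/2)^3 = 1/8).
Hamilton's rule: n·r·B > C, so the trait is favored while C < n·r·B = 2·0.125·0.362 = 0.0905.

0.0905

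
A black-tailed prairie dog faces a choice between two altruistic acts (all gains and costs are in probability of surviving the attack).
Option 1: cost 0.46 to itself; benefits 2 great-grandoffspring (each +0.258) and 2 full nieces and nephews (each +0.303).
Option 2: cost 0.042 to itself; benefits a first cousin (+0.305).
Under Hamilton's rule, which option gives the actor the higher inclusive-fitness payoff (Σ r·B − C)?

Option 2

Option 1: r to a great-grandoffspring = 0.125.
Option 1: r to a full niece or nephew = 0.25.
Option 1: Σ r·B − C = (2·0.125·0.258 + 2·0.25·0.303) − 0.46 = -0.244.
Option 2: r to a first cousin = 0.125.
Option 2: Σ r·B − C = (1·0.125·0.305) − 0.042 = -0.003875.
Option 2 has the higher net inclusive-fitness payoff.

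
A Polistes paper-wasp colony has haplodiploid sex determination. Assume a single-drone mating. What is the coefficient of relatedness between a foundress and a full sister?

Haplodiploid full sisters inherit their father's entire haploid genome identically (contributing 1/2) and on average half of their mother's contribution (1/2 · 1/2 = 1/4); r = 1/2 + 1/4 = 3/4.

0.75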